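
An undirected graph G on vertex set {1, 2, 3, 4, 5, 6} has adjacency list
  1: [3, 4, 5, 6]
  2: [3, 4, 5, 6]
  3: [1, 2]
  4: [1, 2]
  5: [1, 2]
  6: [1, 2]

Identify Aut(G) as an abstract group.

The vertices split by degree into {1, 2} (degree 4) and {3, 4, 5, 6} (degree 2); every edge runs between the two parts, so G is the complete bipartite graph K_{2,4}. Automorphisms preserve the bipartition setwise (since the parts differ in size) and act as S_2 × S_4 within it; |Aut| = 48.

S_2 × S_4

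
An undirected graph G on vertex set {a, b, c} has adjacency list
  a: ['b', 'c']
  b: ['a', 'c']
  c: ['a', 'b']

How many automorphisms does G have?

All 3 vertices are pairwise adjacent: G = K_3. Any permutation of the 3 vertices preserves K_3, so Aut(K_3) = S_3 of order 3! = 6.

6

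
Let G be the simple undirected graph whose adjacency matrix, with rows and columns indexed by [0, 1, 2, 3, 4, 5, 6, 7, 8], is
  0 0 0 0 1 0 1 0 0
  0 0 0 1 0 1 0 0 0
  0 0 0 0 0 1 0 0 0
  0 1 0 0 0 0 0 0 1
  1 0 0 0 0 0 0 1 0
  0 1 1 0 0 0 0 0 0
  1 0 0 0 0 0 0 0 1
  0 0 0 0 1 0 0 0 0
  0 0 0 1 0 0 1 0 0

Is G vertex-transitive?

Automorphisms preserve degree, but G has vertices of degree 1 and vertices of degree 2; no automorphism maps one to the other, so G is not vertex-transitive.

No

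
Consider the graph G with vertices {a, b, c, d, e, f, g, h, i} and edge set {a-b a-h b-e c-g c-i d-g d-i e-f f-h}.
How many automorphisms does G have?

80

G has two connected components, {a, b, e, f, h} and {c, d, g, i}; each is 2-regular, so G = C_5 ⊔ C_4. The components are non-isomorphic (different sizes), so Aut(G) = Aut(C_5) × Aut(C_4) = D_5 × D_4 of order 10·8 = 80.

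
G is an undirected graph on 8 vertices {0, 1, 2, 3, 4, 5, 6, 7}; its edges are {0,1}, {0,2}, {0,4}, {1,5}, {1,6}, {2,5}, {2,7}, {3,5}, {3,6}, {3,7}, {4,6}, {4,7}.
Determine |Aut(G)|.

G is 3-regular and bipartite on 2^3 = 8 vertices with girth 4; it is the hypercube graph Q_3. Aut(Q_3) consists of the signed permutations of the 3 coordinate axes: 3! permutations times 2^3 sign flips, so |Aut| = 2^3·3! = 48.

48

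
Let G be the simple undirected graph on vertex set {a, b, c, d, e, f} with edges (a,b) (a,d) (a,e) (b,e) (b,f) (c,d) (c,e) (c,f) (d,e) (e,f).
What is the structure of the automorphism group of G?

Vertex e is the unique vertex of degree 5; the remaining 5 vertices each have degree 3 and induce a cycle, so G is the wheel on 6 vertices with hub e. With the hub fixed, the remaining symmetry is that of the rim cycle C_5, giving the dihedral group D_5.

D_5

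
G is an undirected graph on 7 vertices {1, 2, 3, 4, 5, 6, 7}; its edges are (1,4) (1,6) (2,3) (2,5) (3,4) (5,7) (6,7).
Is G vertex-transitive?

G is 2-regular and connected on 7 vertices, i.e. the cycle C_7. The automorphisms of the 7-cycle are exactly the symmetries of a regular 7-gon: the dihedral group D_7, |D_7| = 14. This group acts transitively on the 7 vertices.

Yes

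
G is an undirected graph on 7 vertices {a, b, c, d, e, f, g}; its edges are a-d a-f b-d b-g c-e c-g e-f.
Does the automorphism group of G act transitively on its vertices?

Every vertex has degree 2 and the graph is connected, so G is the 7-cycle C_7. The automorphisms of the 7-cycle are exactly the symmetries of a regular 7-gon: the dihedral group D_7, |D_7| = 14. Under this action every vertex can be carried to every other, so G is vertex-transitive.

Yes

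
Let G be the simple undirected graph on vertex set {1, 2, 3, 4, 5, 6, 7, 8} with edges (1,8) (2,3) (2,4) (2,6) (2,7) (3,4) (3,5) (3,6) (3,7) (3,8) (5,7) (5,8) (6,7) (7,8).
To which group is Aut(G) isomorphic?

The degree sequence is [1, 4, 6, 2, 3, 3, 5, 4]. Checking the degree-preserving permutations of the vertex set shows that none except the identity preserves every edge, so Aut(G) is trivial.

{e}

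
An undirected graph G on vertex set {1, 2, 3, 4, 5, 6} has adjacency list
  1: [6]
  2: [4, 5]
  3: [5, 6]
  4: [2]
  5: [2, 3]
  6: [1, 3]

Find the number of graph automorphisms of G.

The degree sequence is [1, 2, 2, 1, 2, 2]; the two degree-1 vertices 1 and 4 are the ends of a path, so G = P_6. The only nontrivial automorphism of a path is the end-to-end reflection, so Aut(G) ≅ Z_2.

2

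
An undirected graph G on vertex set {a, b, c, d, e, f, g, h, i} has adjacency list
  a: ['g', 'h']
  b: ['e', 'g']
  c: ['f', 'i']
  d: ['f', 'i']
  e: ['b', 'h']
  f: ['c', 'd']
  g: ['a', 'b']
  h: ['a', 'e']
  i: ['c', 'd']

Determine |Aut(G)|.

G has two connected components, {a, b, e, g, h} and {c, d, f, i}; each is 2-regular, so G = C_5 ⊔ C_4. The components are non-isomorphic (different sizes), so Aut(G) = Aut(C_5) × Aut(C_4) = D_5 × D_4 of order 10·8 = 80.

80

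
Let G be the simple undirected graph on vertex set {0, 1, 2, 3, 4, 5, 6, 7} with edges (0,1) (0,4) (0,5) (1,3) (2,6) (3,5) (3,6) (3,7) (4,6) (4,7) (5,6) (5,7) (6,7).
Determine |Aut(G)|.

The degree sequence is [3, 2, 1, 4, 3, 4, 5, 4]. Checking the degree-preserving permutations of the vertex set shows that none except the identity preserves every edge, so Aut(G) is trivial.

1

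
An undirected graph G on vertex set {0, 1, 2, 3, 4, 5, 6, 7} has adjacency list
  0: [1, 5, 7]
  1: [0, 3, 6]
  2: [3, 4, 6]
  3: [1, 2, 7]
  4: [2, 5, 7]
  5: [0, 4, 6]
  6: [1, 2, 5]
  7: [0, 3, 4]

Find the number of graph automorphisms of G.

G is 3-regular and bipartite on 2^3 = 8 vertices with girth 4; it is the hypercube graph Q_3. The symmetry group of the 3-cube is the hyperoctahedral group B_3 = Z_2 ≀ S_3, of order 2^3·3! = 48.

48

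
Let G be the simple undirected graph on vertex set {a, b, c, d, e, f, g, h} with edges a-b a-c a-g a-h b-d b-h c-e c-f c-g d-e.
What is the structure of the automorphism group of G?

Degrees alone do not determine every vertex (e.g. a and c both have degree 4), but their neighbour-degree multisets differ: N(a) has degrees [2, 2, 3, 4] while N(c) has degrees [1, 2, 2, 4]. Repeating this refinement separates all vertices, so the only automorphism is the identity.

1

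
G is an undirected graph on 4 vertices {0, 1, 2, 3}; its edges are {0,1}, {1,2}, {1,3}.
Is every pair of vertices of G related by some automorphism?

No

Vertex 1 is the only vertex of degree 3, so every automorphism fixes it; G is not vertex-transitive.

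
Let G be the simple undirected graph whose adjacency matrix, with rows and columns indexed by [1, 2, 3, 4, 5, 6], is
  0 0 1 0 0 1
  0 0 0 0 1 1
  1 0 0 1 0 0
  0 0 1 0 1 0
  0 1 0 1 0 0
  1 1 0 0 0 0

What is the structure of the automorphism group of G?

the dihedral group of order 12

Every vertex has degree 2 and the graph is connected, so G is the 6-cycle C_6. The automorphisms of the 6-cycle are exactly the symmetries of a regular 6-gon: the dihedral group D_6, |D_6| = 12.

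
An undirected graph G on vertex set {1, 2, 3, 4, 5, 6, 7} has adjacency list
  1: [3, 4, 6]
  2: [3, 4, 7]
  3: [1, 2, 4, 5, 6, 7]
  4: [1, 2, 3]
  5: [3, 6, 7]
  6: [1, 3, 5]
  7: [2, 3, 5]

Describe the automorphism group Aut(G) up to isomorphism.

Vertex 3 is the unique vertex of degree 6; the remaining 6 vertices each have degree 3 and induce a cycle, so G is the wheel on 7 vertices with hub 3. With the hub fixed, the remaining symmetry is that of the rim cycle C_6, giving the dihedral group D_6.

the dihedral group of order 12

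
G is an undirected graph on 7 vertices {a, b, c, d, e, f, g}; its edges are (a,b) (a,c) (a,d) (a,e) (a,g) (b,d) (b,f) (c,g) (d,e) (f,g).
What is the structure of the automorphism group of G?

1

The degree sequence is [5, 3, 2, 3, 2, 2, 3]. Checking the degree-preserving permutations of the vertex set shows that none except the identity preserves every edge, so Aut(G) is trivial.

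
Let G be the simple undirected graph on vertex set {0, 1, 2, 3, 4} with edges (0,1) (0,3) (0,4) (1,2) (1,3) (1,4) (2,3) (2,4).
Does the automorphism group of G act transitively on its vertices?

No

Vertex 1 is the only vertex of degree 4, so every automorphism fixes it; G is not vertex-transitive.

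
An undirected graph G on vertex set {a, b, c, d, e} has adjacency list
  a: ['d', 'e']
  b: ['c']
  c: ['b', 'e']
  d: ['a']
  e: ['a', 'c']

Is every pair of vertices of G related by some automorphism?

No

Automorphisms preserve degree, but G has vertices of degree 1 and vertices of degree 2; no automorphism maps one to the other, so G is not vertex-transitive.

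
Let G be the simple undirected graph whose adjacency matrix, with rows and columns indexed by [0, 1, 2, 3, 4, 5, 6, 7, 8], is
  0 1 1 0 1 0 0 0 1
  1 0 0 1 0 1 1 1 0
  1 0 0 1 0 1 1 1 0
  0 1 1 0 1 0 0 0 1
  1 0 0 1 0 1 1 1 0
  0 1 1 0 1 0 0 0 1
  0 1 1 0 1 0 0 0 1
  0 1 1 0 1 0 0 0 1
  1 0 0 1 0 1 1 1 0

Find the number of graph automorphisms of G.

2880

The vertices split by degree into {1, 2, 4, 8} (degree 5) and {0, 3, 5, 6, 7} (degree 4); every edge runs between the two parts, so G is the complete bipartite graph K_{4,5}. Automorphisms preserve the bipartition setwise (since the parts differ in size) and act as S_5 × S_4 within it; |Aut| = 2880.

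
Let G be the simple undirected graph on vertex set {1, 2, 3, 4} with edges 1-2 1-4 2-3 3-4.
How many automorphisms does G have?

8

Every vertex has degree 2 and the graph is connected, so G is the 4-cycle C_4. The automorphisms of the 4-cycle are exactly the symmetries of a regular 4-gon: the dihedral group D_4, |D_4| = 8.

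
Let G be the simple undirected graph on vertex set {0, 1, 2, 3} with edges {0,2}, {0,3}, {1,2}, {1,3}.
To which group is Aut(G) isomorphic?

G is 2-regular and connected on 4 vertices, i.e. the cycle C_4. C_4 has 4 rotations and 4 reflections, so Aut(C_4) ≅ D_4 of order 8.

D_4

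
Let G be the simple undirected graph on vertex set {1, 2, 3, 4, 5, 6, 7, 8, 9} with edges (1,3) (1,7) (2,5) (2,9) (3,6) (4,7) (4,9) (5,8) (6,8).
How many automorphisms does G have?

18

G is 2-regular and connected on 9 vertices, i.e. the cycle C_9. C_9 has 9 rotations and 9 reflections, so Aut(C_9) ≅ D_9 of order 18.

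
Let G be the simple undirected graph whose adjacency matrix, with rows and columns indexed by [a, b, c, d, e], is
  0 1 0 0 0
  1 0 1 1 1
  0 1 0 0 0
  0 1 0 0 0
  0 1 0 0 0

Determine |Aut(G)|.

Vertex b has degree 4 and every other vertex has degree 1, so G is the star K_{1,4} with centre b. Any automorphism fixes the centre and permutes the 4 leaves freely, so Aut(G) ≅ S_4 of order 4! = 24.

24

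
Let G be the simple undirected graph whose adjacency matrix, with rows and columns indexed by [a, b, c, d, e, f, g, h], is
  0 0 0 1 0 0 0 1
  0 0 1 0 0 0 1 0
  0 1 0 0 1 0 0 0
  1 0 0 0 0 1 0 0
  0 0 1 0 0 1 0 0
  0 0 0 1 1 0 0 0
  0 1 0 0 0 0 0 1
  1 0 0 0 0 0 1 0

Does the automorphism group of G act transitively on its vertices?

Every vertex has degree 2 and the graph is connected, so G is the 8-cycle C_8. The automorphisms of the 8-cycle are exactly the symmetries of a regular 8-gon: the dihedral group D_8, |D_8| = 16. This group acts transitively on the 8 vertices.

Yes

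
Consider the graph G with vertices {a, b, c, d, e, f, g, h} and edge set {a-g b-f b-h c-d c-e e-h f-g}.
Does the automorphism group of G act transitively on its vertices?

No

Automorphisms preserve degree, but G has vertices of degree 1 and vertices of degree 2; no automorphism maps one to the other, so G is not vertex-transitive.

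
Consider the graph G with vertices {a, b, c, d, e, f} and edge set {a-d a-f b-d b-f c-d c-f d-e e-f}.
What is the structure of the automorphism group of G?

S_2 × S_4

The vertices split by degree into {d, f} (degree 4) and {a, b, c, e} (degree 2); every edge runs between the two parts, so G is the complete bipartite graph K_{2,4}. The parts have unequal sizes, so no automorphism swaps them; each part is permuted independently, giving S_2 × S_4 of order 2!·4! = 48.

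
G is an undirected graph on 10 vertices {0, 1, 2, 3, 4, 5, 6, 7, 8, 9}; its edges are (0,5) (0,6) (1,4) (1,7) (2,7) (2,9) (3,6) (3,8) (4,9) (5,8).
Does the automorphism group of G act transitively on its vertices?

G has two connected components, {0, 3, 5, 6, 8} and {1, 2, 4, 7, 9}; each is 2-regular, so G = C_5 ⊔ C_5. With two isomorphic components, Aut(G) = Aut(C_5) ≀ S_2 = (D_5 × D_5) ⋊ Z_2: permute each cycle by D_5, then optionally swap the two cycles. Order 2·(2·5)² = 200. This group acts transitively on the 10 vertices.

Yes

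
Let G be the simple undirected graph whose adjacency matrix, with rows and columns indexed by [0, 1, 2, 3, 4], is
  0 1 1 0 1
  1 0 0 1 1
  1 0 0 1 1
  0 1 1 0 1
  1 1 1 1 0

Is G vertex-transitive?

No

Vertex 4 is the only vertex of degree 4, so every automorphism fixes it; G is not vertex-transitive.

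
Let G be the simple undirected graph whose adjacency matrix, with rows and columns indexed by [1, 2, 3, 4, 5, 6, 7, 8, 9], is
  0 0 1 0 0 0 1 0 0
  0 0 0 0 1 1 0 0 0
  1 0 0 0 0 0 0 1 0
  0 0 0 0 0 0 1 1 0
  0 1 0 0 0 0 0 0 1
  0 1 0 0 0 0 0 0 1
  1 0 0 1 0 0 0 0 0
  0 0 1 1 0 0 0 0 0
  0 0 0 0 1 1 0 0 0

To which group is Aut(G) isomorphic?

D_5 × D_4

G has two connected components, {1, 3, 4, 7, 8} and {2, 5, 6, 9}; each is 2-regular, so G = C_5 ⊔ C_4. No automorphism exchanges components of different sizes, hence Aut(G) is the direct product D_5 × D_4, order 80.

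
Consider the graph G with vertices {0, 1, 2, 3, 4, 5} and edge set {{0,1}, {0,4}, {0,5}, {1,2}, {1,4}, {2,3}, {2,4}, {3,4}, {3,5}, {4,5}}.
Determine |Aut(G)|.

10

Vertex 4 is the unique vertex of degree 5; the remaining 5 vertices each have degree 3 and induce a cycle, so G is the wheel on 6 vertices with hub 4. With the hub fixed, the remaining symmetry is that of the rim cycle C_5, giving the dihedral group D_5.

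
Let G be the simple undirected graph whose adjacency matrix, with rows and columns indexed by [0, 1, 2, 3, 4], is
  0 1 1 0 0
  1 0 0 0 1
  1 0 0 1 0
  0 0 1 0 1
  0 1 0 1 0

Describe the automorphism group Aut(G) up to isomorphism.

G is 2-regular and connected on 5 vertices, i.e. the cycle C_5. The automorphisms of the 5-cycle are exactly the symmetries of a regular 5-gon: the dihedral group D_5, |D_5| = 10.

D_5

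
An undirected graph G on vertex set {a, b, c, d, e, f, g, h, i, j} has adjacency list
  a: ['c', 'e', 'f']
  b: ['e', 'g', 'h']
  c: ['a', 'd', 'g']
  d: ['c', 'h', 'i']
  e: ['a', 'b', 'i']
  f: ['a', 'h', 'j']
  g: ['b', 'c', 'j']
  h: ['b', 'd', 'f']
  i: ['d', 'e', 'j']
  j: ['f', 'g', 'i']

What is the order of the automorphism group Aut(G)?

120

G is 3-regular on 10 vertices with no triangles and no 4-cycles (girth 5): this is the Petersen graph. Viewing the Petersen graph as the Kneser graph K(5,2) — vertices are 2-subsets of {1,…,5}, edges join disjoint pairs — its automorphisms are exactly the permutations of the 5-element set, so Aut ≅ S_5 of order 120.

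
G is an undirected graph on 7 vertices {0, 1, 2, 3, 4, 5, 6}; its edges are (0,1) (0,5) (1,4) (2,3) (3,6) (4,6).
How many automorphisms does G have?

2

The degree sequence is [2, 2, 1, 2, 2, 1, 2]; the two degree-1 vertices 2 and 5 are the ends of a path, so G = P_7. The only nontrivial automorphism of a path is the end-to-end reflection, so Aut(G) ≅ Z_2.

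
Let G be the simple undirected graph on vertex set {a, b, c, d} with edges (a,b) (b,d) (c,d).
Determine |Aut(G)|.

2

The degree sequence is [1, 2, 1, 2]; the two degree-1 vertices a and c are the ends of a path, so G = P_4. A path has exactly one nontrivial symmetry — reversal — giving Aut(G) of order 2.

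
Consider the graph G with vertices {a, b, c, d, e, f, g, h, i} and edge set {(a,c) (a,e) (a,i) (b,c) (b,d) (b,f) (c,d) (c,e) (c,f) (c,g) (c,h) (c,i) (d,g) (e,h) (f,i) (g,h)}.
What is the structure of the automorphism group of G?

Vertex c is the unique vertex of degree 8; the remaining 8 vertices each have degree 3 and induce a cycle, so G is the wheel on 9 vertices with hub c. Every automorphism fixes the hub and acts on the rim 8-cycle, so Aut(G) ≅ Aut(C_8) = D_8 of order 16.

D_8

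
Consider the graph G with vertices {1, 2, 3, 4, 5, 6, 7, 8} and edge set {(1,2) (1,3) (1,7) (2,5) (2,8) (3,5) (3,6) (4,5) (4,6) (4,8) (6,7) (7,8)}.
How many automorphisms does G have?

G is 3-regular and bipartite on 2^3 = 8 vertices with girth 4; it is the hypercube graph Q_3. Aut(Q_3) consists of the signed permutations of the 3 coordinate axes: 3! permutations times 2^3 sign flips, so |Aut| = 2^3·3! = 48.

48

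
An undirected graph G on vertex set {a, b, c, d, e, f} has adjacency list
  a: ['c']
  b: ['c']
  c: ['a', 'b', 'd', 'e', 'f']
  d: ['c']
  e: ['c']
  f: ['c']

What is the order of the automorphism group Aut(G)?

Vertex c has degree 5 and every other vertex has degree 1, so G is the star K_{1,5} with centre c. Any automorphism fixes the centre and permutes the 5 leaves freely, so Aut(G) ≅ S_5 of order 5! = 120.

120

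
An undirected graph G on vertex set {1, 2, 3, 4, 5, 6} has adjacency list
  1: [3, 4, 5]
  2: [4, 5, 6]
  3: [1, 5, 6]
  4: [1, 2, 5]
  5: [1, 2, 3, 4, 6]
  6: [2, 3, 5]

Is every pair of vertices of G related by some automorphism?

Vertex 5 is the only vertex of degree 5, so every automorphism fixes it; G is not vertex-transitive.

No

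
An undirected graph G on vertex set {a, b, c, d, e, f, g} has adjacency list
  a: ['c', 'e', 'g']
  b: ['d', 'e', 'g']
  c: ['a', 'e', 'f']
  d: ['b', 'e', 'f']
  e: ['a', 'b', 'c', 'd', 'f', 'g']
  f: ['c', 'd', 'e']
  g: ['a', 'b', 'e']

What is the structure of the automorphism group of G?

Vertex e is the unique vertex of degree 6; the remaining 6 vertices each have degree 3 and induce a cycle, so G is the wheel on 7 vertices with hub e. With the hub fixed, the remaining symmetry is that of the rim cycle C_6, giving the dihedral group D_6.

the dihedral group of order 12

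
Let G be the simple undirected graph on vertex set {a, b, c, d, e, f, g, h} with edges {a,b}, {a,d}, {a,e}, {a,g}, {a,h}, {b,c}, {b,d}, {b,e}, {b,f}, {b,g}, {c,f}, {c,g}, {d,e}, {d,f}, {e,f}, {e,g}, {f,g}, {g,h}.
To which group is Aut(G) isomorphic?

{e}

Degrees alone do not determine every vertex (e.g. a and e both have degree 5), but their neighbour-degree multisets differ: N(a) has degrees [2, 4, 5, 6, 6] while N(e) has degrees [4, 5, 5, 6, 6]. Repeating this refinement separates all vertices, so the only automorphism is the identity.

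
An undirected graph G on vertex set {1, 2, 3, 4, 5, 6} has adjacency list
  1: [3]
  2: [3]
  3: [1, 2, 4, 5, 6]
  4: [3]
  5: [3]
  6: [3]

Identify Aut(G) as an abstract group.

S_5

Vertex 3 has degree 5 and every other vertex has degree 1, so G is the star K_{1,5} with centre 3. Any automorphism fixes the centre and permutes the 5 leaves freely, so Aut(G) ≅ S_5 of order 5! = 120.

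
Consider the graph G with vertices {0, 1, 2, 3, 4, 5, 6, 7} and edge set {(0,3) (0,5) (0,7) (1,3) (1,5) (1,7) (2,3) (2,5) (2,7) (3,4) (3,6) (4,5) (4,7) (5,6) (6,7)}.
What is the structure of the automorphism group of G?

The vertices split by degree into {3, 5, 7} (degree 5) and {0, 1, 2, 4, 6} (degree 3); every edge runs between the two parts, so G is the complete bipartite graph K_{3,5}. Automorphisms preserve the bipartition setwise (since the parts differ in size) and act as S_3 × S_5 within it; |Aut| = 720.

S_3 × S_5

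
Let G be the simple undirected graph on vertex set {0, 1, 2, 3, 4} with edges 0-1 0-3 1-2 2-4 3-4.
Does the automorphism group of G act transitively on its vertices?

Yes

G is 2-regular and connected on 5 vertices, i.e. the cycle C_5. The automorphisms of the 5-cycle are exactly the symmetries of a regular 5-gon: the dihedral group D_5, |D_5| = 10. This group acts transitively on the 5 vertices.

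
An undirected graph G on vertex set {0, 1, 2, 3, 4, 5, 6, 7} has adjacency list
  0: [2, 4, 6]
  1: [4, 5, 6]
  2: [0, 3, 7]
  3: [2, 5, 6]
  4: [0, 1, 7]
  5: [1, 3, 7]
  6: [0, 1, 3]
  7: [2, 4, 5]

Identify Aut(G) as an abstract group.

G is 3-regular and bipartite on 2^3 = 8 vertices with girth 4; it is the hypercube graph Q_3. The symmetry group of the 3-cube is the hyperoctahedral group B_3 = Z_2 ≀ S_3, of order 2^3·3! = 48.

Z_2^3 ⋊ S_3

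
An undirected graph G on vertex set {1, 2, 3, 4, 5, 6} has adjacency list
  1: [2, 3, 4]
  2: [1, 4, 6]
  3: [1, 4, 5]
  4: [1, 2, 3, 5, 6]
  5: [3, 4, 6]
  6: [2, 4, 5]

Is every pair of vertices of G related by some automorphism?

Vertex 4 is the only vertex of degree 5, so every automorphism fixes it; G is not vertex-transitive.

No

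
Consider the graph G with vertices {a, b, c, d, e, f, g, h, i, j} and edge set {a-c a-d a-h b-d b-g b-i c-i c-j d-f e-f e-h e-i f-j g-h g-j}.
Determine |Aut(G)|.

G is 3-regular on 10 vertices with no triangles and no 4-cycles (girth 5): this is the Petersen graph. Viewing the Petersen graph as the Kneser graph K(5,2) — vertices are 2-subsets of {1,…,5}, edges join disjoint pairs — its automorphisms are exactly the permutations of the 5-element set, so Aut ≅ S_5 of order 120.

120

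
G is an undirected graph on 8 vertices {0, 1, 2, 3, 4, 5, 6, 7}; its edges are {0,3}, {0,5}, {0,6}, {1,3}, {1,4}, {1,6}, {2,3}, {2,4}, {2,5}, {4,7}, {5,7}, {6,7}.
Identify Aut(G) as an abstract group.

the hyperoctahedral group B_3

G is 3-regular and bipartite on 2^3 = 8 vertices with girth 4; it is the hypercube graph Q_3. Aut(Q_3) consists of the signed permutations of the 3 coordinate axes: 3! permutations times 2^3 sign flips, so |Aut| = 2^3·3! = 48.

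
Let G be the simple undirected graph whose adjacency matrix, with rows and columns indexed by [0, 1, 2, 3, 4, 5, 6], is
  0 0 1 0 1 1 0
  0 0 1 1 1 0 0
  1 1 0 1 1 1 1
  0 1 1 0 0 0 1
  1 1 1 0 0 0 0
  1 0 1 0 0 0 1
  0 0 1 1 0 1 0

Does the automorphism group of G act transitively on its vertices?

Vertex 2 is the only vertex of degree 6, so every automorphism fixes it; G is not vertex-transitive.

No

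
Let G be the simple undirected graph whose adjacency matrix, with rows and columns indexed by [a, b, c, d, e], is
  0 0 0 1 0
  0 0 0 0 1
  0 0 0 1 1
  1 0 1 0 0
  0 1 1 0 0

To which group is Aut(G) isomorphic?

the cyclic group of order 2

The degree sequence is [1, 1, 2, 2, 2]; the two degree-1 vertices a and b are the ends of a path, so G = P_5. A path has exactly one nontrivial symmetry — reversal — giving Aut(G) of order 2.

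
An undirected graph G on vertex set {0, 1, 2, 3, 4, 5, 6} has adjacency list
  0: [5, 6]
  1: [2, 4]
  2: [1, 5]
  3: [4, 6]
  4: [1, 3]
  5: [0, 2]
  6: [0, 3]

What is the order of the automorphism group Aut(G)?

14

Every vertex has degree 2 and the graph is connected, so G is the 7-cycle C_7. The automorphisms of the 7-cycle are exactly the symmetries of a regular 7-gon: the dihedral group D_7, |D_7| = 14.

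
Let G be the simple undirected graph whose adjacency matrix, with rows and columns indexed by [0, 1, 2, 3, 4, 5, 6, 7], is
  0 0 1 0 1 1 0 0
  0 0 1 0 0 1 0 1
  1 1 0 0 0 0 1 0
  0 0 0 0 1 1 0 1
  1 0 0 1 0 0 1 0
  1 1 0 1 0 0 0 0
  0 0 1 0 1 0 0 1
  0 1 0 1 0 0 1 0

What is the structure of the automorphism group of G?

G is 3-regular and bipartite on 2^3 = 8 vertices with girth 4; it is the hypercube graph Q_3. Aut(Q_3) consists of the signed permutations of the 3 coordinate axes: 3! permutations times 2^3 sign flips, so |Aut| = 2^3·3! = 48.

Z_2^3 ⋊ S_3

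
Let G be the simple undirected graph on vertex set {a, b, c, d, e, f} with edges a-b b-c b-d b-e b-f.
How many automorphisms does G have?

Vertex b has degree 5 and every other vertex has degree 1, so G is the star K_{1,5} with centre b. Any automorphism fixes the centre and permutes the 5 leaves freely, so Aut(G) ≅ S_5 of order 5! = 120.

120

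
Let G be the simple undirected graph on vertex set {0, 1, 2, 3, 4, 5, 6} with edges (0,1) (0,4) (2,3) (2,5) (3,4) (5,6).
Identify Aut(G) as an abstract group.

the cyclic group of order 2

The degree sequence is [2, 1, 2, 2, 2, 2, 1]; the two degree-1 vertices 1 and 6 are the ends of a path, so G = P_7. The only nontrivial automorphism of a path is the end-to-end reflection, so Aut(G) ≅ Z_2.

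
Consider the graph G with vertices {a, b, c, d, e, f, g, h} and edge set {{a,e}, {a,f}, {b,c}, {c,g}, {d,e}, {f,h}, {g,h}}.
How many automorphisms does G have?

2

The degree sequence is [2, 1, 2, 1, 2, 2, 2, 2]; the two degree-1 vertices b and d are the ends of a path, so G = P_8. The only nontrivial automorphism of a path is the end-to-end reflection, so Aut(G) ≅ Z_2.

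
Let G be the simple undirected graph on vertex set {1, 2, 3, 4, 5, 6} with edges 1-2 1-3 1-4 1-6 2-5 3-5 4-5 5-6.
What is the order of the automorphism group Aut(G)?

48

The vertices split by degree into {1, 5} (degree 4) and {2, 3, 4, 6} (degree 2); every edge runs between the two parts, so G is the complete bipartite graph K_{2,4}. Automorphisms preserve the bipartition setwise (since the parts differ in size) and act as S_4 × S_2 within it; |Aut| = 48.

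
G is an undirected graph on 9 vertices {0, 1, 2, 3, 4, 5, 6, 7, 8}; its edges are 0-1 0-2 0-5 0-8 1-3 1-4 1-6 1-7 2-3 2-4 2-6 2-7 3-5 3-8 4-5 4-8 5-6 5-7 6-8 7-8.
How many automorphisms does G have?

2880

The vertices split by degree into {1, 2, 5, 8} (degree 5) and {0, 3, 4, 6, 7} (degree 4); every edge runs between the two parts, so G is the complete bipartite graph K_{4,5}. The parts have unequal sizes, so no automorphism swaps them; each part is permuted independently, giving S_5 × S_4 of order 5!·4! = 2880.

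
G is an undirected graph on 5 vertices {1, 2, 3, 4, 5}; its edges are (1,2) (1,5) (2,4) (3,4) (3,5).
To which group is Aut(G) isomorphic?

G is 2-regular and connected on 5 vertices, i.e. the cycle C_5. The automorphisms of the 5-cycle are exactly the symmetries of a regular 5-gon: the dihedral group D_5, |D_5| = 10.

D_5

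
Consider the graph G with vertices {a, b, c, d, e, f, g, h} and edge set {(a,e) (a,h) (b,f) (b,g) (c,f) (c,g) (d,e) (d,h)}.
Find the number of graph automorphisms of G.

G has two connected components, {a, d, e, h} and {b, c, f, g}; each is 2-regular, so G = C_4 ⊔ C_4. With two isomorphic components, Aut(G) = Aut(C_4) ≀ S_2 = (D_4 × D_4) ⋊ Z_2: permute each cycle by D_4, then optionally swap the two cycles. Order 2·(2·4)² = 128.

128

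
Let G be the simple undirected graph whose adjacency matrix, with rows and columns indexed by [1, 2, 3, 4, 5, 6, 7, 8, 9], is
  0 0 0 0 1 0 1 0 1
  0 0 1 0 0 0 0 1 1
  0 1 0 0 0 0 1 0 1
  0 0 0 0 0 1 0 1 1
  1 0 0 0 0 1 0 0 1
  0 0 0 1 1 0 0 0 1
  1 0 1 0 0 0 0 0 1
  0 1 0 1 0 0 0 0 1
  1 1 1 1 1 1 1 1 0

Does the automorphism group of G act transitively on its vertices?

No

Vertex 9 is the only vertex of degree 8, so every automorphism fixes it; G is not vertex-transitive.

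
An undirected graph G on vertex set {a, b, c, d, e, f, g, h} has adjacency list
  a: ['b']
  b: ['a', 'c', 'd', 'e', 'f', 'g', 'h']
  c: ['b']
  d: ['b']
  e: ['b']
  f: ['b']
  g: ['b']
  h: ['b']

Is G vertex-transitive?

No

Vertex b is the only vertex of degree 7, so every automorphism fixes it; G is not vertex-transitive.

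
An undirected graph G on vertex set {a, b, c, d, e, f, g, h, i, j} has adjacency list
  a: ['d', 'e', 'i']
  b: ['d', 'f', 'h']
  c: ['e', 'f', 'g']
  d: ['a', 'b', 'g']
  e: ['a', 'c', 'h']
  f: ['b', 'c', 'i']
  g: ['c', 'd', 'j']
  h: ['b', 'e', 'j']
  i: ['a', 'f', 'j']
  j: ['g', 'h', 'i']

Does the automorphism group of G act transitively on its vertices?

Yes

G is 3-regular on 10 vertices with no triangles and no 4-cycles (girth 5): this is the Petersen graph. Viewing the Petersen graph as the Kneser graph K(5,2) — vertices are 2-subsets of {1,…,5}, edges join disjoint pairs — its automorphisms are exactly the permutations of the 5-element set, so Aut ≅ S_5 of order 120. This group acts transitively on the 10 vertices.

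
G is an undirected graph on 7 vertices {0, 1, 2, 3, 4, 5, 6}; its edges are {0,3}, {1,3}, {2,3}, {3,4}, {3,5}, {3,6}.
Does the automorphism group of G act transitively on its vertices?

Vertex 3 is the only vertex of degree 6, so every automorphism fixes it; G is not vertex-transitive.

No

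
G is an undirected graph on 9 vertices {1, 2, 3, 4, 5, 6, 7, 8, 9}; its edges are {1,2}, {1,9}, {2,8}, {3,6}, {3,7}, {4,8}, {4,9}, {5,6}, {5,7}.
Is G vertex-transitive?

No

G has two connected components, {1, 2, 4, 8, 9} and {3, 5, 6, 7}; each is 2-regular, so G = C_5 ⊔ C_4. The orbit of 1 under Aut(G) is {1, 2, 4, 8, 9}, which does not contain 3, so G is not vertex-transitive.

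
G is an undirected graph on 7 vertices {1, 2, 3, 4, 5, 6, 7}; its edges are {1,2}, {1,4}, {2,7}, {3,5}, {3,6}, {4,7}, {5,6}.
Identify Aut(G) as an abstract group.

G has two connected components, {1, 2, 4, 7} and {3, 5, 6}; each is 2-regular, so G = C_4 ⊔ C_3. No automorphism exchanges components of different sizes, hence Aut(G) is the direct product D_3 × D_4, order 48.

D_3 × D_4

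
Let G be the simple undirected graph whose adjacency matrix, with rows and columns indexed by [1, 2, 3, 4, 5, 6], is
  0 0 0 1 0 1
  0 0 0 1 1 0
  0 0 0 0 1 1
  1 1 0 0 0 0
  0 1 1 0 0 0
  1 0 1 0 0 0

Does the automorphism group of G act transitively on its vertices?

Yes

G is 2-regular and connected on 6 vertices, i.e. the cycle C_6. The automorphisms of the 6-cycle are exactly the symmetries of a regular 6-gon: the dihedral group D_6, |D_6| = 12. This group acts transitively on the 6 vertices.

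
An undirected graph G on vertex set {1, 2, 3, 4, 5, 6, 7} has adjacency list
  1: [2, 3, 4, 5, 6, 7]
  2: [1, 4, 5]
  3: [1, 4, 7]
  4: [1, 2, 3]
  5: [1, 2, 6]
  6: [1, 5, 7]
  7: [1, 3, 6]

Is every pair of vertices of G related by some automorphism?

Vertex 1 is the only vertex of degree 6, so every automorphism fixes it; G is not vertex-transitive.

No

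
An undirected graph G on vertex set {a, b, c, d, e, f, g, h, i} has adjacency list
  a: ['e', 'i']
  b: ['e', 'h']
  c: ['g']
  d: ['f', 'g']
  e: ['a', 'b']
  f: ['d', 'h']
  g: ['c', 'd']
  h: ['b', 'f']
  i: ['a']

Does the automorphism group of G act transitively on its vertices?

Automorphisms preserve degree, but G has vertices of degree 1 and vertices of degree 2; no automorphism maps one to the other, so G is not vertex-transitive.

No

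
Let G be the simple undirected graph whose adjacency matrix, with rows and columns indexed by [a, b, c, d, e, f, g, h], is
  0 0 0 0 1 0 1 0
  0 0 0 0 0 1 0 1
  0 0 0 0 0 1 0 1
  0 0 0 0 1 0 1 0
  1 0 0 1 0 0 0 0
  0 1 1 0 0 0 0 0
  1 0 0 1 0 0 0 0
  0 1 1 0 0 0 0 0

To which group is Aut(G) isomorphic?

G has two connected components, {b, c, f, h} and {a, d, e, g}; each is 2-regular, so G = C_4 ⊔ C_4. With two isomorphic components, Aut(G) = Aut(C_4) ≀ S_2 = (D_4 × D_4) ⋊ Z_2: permute each cycle by D_4, then optionally swap the two cycles. Order 2·(2·4)² = 128.

D_4 ≀ Z_2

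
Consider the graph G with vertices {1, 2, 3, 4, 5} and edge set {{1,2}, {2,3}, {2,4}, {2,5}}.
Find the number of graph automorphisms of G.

24

Vertex 2 has degree 4 and every other vertex has degree 1, so G is the star K_{1,4} with centre 2. The 4 leaves are pairwise interchangeable while the centre is fixed, giving Aut(G) = S_4.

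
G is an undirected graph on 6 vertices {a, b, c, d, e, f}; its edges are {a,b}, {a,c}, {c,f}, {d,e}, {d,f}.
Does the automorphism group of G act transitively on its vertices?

Automorphisms preserve degree, but G has vertices of degree 1 and vertices of degree 2; no automorphism maps one to the other, so G is not vertex-transitive.

No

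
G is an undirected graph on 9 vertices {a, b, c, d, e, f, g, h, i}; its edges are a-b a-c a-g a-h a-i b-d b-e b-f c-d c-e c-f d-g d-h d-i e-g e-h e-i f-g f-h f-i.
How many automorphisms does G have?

The vertices split by degree into {a, d, e, f} (degree 5) and {b, c, g, h, i} (degree 4); every edge runs between the two parts, so G is the complete bipartite graph K_{4,5}. Automorphisms preserve the bipartition setwise (since the parts differ in size) and act as S_5 × S_4 within it; |Aut| = 2880.

2880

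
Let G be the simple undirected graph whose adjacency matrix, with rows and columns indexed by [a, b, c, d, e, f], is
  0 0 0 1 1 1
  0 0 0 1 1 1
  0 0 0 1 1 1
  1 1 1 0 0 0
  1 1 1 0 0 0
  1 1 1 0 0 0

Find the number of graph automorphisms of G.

G is 3-regular and bipartite with parts {d, e, f} and {a, b, c} (each part is independent and every cross-pair is an edge), so G = K_{3,3}. Aut(K_{3,3}) is the wreath product S_3 ≀ Z_2: permute within each part, then optionally swap the parts; |Aut| = 2·(3!)² = 72.

72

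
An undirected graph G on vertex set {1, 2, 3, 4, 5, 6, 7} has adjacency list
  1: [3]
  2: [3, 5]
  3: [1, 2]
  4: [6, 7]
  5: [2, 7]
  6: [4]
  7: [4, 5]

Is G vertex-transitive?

No

Automorphisms preserve degree, but G has vertices of degree 1 and vertices of degree 2; no automorphism maps one to the other, so G is not vertex-transitive.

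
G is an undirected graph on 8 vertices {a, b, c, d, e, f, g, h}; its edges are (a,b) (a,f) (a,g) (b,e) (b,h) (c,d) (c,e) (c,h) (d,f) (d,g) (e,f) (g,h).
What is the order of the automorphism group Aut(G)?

G is 3-regular and bipartite on 2^3 = 8 vertices with girth 4; it is the hypercube graph Q_3. Aut(Q_3) consists of the signed permutations of the 3 coordinate axes: 3! permutations times 2^3 sign flips, so |Aut| = 2^3·3! = 48.

48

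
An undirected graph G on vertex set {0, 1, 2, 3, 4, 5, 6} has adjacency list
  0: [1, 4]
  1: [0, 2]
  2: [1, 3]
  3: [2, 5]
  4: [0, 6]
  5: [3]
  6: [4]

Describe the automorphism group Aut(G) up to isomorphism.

Z_2

The degree sequence is [2, 2, 2, 2, 2, 1, 1]; the two degree-1 vertices 5 and 6 are the ends of a path, so G = P_7. A path has exactly one nontrivial symmetry — reversal — giving Aut(G) of order 2.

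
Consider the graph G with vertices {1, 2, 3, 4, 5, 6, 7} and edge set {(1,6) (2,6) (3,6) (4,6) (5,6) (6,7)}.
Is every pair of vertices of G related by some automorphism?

Vertex 6 is the only vertex of degree 6, so every automorphism fixes it; G is not vertex-transitive.

No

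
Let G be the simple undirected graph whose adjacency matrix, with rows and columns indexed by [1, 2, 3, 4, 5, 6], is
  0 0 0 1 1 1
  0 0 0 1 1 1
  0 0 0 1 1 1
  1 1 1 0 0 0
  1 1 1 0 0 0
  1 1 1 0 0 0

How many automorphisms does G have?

72

G is 3-regular and bipartite with parts {1, 2, 3} and {4, 5, 6} (each part is independent and every cross-pair is an edge), so G = K_{3,3}. Each part can be permuted independently (S_3 × S_3) and the two equal-size parts can also be swapped, giving (S_3 × S_3) ⋊ Z_2 of order 2·(3!)² = 72.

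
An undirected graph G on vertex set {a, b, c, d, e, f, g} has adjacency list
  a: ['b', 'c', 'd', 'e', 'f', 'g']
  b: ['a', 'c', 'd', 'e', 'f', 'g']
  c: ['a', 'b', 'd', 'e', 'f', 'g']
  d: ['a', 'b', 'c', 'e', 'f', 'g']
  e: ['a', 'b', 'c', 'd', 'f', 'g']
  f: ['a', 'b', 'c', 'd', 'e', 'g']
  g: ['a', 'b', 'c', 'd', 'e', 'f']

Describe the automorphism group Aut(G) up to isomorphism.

All 7 vertices are pairwise adjacent: G = K_7. Every bijection on the vertex set is an automorphism of K_7; hence Aut(K_7) ≅ S_7, order 5040.

the symmetric group on 7 letters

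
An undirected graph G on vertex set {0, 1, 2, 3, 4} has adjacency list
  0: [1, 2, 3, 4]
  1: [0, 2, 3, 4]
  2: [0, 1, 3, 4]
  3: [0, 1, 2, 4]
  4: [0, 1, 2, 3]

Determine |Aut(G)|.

All 5 vertices are pairwise adjacent: G = K_5. Every bijection on the vertex set is an automorphism of K_5; hence Aut(K_5) ≅ S_5, order 120.

120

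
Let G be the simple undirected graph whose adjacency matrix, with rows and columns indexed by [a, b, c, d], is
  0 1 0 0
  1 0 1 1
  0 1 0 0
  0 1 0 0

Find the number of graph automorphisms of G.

6

Vertex b has degree 3 and every other vertex has degree 1, so G is the star K_{1,3} with centre b. The 3 leaves are pairwise interchangeable while the centre is fixed, giving Aut(G) = S_3.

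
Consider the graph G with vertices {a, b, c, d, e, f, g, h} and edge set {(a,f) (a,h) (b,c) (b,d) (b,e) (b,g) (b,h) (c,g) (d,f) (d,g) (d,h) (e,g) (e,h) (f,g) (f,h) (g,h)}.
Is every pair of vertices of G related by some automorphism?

No

Vertex b is the only vertex of degree 5, so every automorphism fixes it; G is not vertex-transitive.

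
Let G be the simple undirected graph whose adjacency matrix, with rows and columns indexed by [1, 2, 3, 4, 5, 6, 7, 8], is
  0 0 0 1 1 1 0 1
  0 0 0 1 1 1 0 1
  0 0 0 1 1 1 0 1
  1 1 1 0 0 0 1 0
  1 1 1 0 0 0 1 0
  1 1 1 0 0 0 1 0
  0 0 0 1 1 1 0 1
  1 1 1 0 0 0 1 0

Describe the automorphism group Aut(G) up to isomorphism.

G is 4-regular and bipartite with parts {1, 2, 3, 7} and {4, 5, 6, 8} (each part is independent and every cross-pair is an edge), so G = K_{4,4}. Each part can be permuted independently (S_4 × S_4) and the two equal-size parts can also be swapped, giving (S_4 × S_4) ⋊ Z_2 of order 2·(4!)² = 1152.

(S_4 × S_4) ⋊ Z_2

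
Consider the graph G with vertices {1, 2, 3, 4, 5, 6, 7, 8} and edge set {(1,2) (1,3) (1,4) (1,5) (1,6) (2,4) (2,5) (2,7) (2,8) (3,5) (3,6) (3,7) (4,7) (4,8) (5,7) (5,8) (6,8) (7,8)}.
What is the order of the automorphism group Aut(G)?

1

The degree sequence is [5, 5, 4, 4, 5, 3, 5, 5]. Checking the degree-preserving permutations of the vertex set shows that none except the identity preserves every edge, so Aut(G) is trivial.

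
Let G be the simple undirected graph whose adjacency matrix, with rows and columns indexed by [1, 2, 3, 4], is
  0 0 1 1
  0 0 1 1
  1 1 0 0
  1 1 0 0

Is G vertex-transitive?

G is 2-regular and connected on 4 vertices, i.e. the cycle C_4. C_4 has 4 rotations and 4 reflections, so Aut(C_4) ≅ D_4 of order 8. This group acts transitively on the 4 vertices.

Yes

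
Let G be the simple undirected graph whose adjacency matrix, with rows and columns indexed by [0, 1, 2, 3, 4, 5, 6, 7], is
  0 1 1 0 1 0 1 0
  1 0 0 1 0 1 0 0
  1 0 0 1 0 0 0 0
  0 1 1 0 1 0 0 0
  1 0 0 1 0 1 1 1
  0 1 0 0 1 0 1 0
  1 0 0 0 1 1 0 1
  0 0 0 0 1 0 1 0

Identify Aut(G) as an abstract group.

The degree sequence is [4, 3, 2, 3, 5, 3, 4, 2]. Checking the degree-preserving permutations of the vertex set shows that none except the identity preserves every edge, so Aut(G) is trivial.

1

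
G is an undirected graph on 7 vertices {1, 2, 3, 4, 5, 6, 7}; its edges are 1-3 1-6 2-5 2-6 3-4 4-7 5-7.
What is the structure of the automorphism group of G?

G is 2-regular and connected on 7 vertices, i.e. the cycle C_7. C_7 has 7 rotations and 7 reflections, so Aut(C_7) ≅ D_7 of order 14.

the dihedral group of order 14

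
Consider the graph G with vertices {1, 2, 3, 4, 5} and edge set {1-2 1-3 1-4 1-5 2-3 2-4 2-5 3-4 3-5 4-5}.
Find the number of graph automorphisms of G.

All 5 vertices are pairwise adjacent: G = K_5. Every bijection on the vertex set is an automorphism of K_5; hence Aut(K_5) ≅ S_5, order 120.

120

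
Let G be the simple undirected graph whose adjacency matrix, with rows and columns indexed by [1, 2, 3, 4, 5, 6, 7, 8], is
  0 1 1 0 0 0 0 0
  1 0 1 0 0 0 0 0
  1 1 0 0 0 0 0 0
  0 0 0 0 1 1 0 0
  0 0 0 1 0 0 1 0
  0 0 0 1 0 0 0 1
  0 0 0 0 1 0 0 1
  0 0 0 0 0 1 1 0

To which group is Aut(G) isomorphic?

G has two connected components, {4, 5, 6, 7, 8} and {1, 2, 3}; each is 2-regular, so G = C_5 ⊔ C_3. No automorphism exchanges components of different sizes, hence Aut(G) is the direct product D_5 × D_3, order 60.

D_5 × D_3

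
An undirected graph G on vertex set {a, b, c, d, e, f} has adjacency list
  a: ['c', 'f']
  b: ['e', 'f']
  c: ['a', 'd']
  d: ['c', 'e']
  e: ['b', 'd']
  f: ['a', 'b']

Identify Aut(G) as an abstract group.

the dihedral group of order 12

Every vertex has degree 2 and the graph is connected, so G is the 6-cycle C_6. The automorphisms of the 6-cycle are exactly the symmetries of a regular 6-gon: the dihedral group D_6, |D_6| = 12.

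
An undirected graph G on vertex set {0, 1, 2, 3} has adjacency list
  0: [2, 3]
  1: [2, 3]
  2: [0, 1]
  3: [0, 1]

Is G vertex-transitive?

G is 2-regular and bipartite on 2^2 = 4 vertices with girth 4; it is the hypercube graph Q_2. The symmetry group of the 2-cube is the hyperoctahedral group B_2 = Z_2 ≀ S_2, of order 2^2·2! = 8. Under this action every vertex can be carried to every other, so G is vertex-transitive.

Yes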